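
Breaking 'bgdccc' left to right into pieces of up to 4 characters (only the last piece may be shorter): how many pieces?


'bgdccc' has 6 characters.
Chunking with max size 4:
  Chunk 1: 'bgdc' (positions 0-3)
  Chunk 2: 'cc' (positions 4-5)
Total chunks: ceil(6 / 4) = 2

2


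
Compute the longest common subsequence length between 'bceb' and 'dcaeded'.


DP table for LCS of 'bceb' and 'dcaeded':
       d  c  a  e  d  e  d
    0  0  0  0  0  0  0  0
  b 0  0  0  0  0  0  0  0
  c 0  0  1  1  1  1  1  1
  e 0  0  1  1  2  2  2  2
  b 0  0  1  1  2  2  2  2
LCS: 'ce'
LCS length = 2

2


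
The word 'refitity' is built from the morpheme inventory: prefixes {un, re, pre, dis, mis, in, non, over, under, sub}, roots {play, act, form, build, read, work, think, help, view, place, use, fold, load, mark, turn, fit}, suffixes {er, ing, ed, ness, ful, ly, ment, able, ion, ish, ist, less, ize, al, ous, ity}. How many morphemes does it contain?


Segmenting 'refitity' against the inventory:
  're' -> prefix (morpheme 1)
  'fit' -> root (morpheme 2)
  'ity' -> suffix (morpheme 3)
Total morphemes: 3

3


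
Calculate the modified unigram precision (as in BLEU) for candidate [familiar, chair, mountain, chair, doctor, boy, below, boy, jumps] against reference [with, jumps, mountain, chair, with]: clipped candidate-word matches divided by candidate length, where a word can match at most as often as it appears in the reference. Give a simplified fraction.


Reference word counts: {'chair': 1, 'jumps': 1, 'mountain': 1, 'with': 2}
Checking each candidate word (with clipping):
  'familiar' -> not in reference -> no match (matches: 0)
  'chair' -> in reference (ref count 1, used 1/1) -> match (matches: 1)
  'mountain' -> in reference (ref count 1, used 1/1) -> match (matches: 2)
  'chair' -> ref count 1 already used up (1/1) -> clipped, no match (matches: 2)
  'doctor' -> not in reference -> no match (matches: 2)
  'boy' -> not in reference -> no match (matches: 2)
  'below' -> not in reference -> no match (matches: 2)
  'boy' -> not in reference -> no match (matches: 2)
  'jumps' -> in reference (ref count 1, used 1/1) -> match (matches: 3)
Clipped matches: 3, Candidate length: 9
Precision = 3/9 = 1/3

1/3


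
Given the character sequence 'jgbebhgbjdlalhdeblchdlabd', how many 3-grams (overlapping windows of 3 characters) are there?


String 'jgbebhgbjdlalhdeblchdlabd' has length L = 25.
Number of overlapping n-grams = L - n + 1
Substituting: 25 - 3 + 1 = 23

23


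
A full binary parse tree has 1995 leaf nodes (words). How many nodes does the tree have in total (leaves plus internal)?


Leaf nodes (terminals): 1995
Internal nodes = n - 1 = 1995 - 1 = 1994
Total = leaves + internal = 1995 + 1994 = 3989

3989


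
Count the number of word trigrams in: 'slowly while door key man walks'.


Word trigrams from [6] words:
  Trigram 1: (slowly while door)
  Trigram 2: (while door key)
  Trigram 3: (door key man)
  Trigram 4: (key man walks)
Total word trigrams: 6 - 2 = 4

4


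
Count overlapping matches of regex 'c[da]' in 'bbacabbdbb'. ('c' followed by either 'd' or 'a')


Pattern: c[da] means 'c' followed by either 'd' or 'a'.
Scanning 'bbacabbdbb' position-by-position:
  Pos 0: window 'bb' -> no
  Pos 1: window 'ba' -> no
  Pos 2: window 'ac' -> no
  Pos 3: window 'ca' -> MATCH
  Pos 4: window 'ab' -> no
  Pos 5: window 'bb' -> no
  Pos 6: window 'bd' -> no
  Pos 7: window 'db' -> no
  Pos 8: window 'bb' -> no
  Pos 9: window 'b' -> no
Total matches: 1

1


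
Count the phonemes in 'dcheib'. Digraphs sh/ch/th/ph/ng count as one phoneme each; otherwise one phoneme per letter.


Parsing 'dcheib' greedily, digraphs first:
  'd' -> consonant phoneme (phonemes so far: 1)
  'ch' -> digraph (1 consonant phoneme) (phonemes so far: 2)
  'e' -> vowel phoneme (phonemes so far: 3)
  'i' -> vowel phoneme (phonemes so far: 4)
  'b' -> consonant phoneme (phonemes so far: 5)
Total phonemes: 5

5


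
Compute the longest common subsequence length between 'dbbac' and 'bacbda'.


DP table for LCS of 'dbbac' and 'bacbda':
       b  a  c  b  d  a
    0  0  0  0  0  0  0
  d 0  0  0  0  0  1  1
  b 0  1  1  1  1  1  1
  b 0  1  1  1  2  2  2
  a 0  1  2  2  2  2  3
  c 0  1  2  3  3  3  3
LCS: 'bba'
LCS length = 3

3


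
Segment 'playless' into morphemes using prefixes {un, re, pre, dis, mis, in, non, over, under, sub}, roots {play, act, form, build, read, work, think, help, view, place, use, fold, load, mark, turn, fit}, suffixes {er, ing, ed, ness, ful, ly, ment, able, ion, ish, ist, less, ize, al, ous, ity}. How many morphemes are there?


Segmenting 'playless' against the inventory:
  'play' -> root (morpheme 1)
  'less' -> suffix (morpheme 2)
Total morphemes: 2

2


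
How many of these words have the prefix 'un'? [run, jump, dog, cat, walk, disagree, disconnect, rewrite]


Checking each word for prefix 'un':
  'run' -> no (count: 0)
  'jump' -> no (count: 0)
  'dog' -> no (count: 0)
  'cat' -> no (count: 0)
  'walk' -> no (count: 0)
  'disagree' -> no (count: 0)
  'disconnect' -> no (count: 0)
  'rewrite' -> no (count: 0)
Total with prefix 'un': 0

0


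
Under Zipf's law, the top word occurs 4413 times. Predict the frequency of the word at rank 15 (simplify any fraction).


Zipf's law: freq(rank) = f1 / rank
f1 = 4413, rank = 15
freq = 4413 / 15
GCD(4413, 15) = 3
Simplified: 1471/5

1471/5


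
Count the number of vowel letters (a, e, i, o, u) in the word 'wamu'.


Scanning each character of 'wamu':
  Position 1: 'w' -> consonant (running count: 0)
  Position 2: 'a' -> vowel (running count: 1)
  Position 3: 'm' -> consonant (running count: 1)
  Position 4: 'u' -> vowel (running count: 2)
Total vowels: 2

2


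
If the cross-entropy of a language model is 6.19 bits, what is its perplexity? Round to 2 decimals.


Perplexity formula: PP = 2^H
H = 6.19
PP = 2^6.19
Decompose: 2^6.19 = 2^6 * 2^0.19
2^6 = 64, 2^0.19 ~ 1.1407637
PP ~ 64 * 1.1407637 = 73.0088768
Rounded to 2 decimals: 73.01

73.01


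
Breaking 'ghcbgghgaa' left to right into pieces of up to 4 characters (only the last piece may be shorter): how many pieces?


'ghcbgghgaa' has 10 characters.
Chunking with max size 4:
  Chunk 1: 'ghcb' (positions 0-3)
  Chunk 2: 'gghg' (positions 4-7)
  Chunk 3: 'aa' (positions 8-9)
Total chunks: ceil(10 / 4) = 3

3


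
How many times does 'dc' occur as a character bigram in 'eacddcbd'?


Scanning 'eacddcbd' for bigram 'dc':
  Position 0: 'ea' -> no
  Position 1: 'ac' -> no
  Position 2: 'cd' -> no
  Position 3: 'dd' -> no
  Position 4: 'dc' -> MATCH
  Position 5: 'cb' -> no
  Position 6: 'bd' -> no
Total matches: 1

1


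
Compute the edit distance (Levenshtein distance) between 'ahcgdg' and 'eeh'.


Building DP table for s1='ahcgdg' (len 6) and s2='eeh' (len 3):
       e  e  h
    0  1  2  3
  a 1  1  2  3
  h 2  2  2  2
  c 3  3  3  3
  g 4  4  4  4
  d 5  5  5  5
  g 6  6  6  6
Edit distance = dp[6][3] = 6

6


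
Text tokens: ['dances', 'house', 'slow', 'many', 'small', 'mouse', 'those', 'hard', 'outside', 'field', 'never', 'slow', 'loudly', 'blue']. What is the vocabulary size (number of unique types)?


Listing all tokens and tracking unique types:
  Token 1: 'dances' -> NEW (unique so far: 1)
  Token 2: 'house' -> NEW (unique so far: 2)
  Token 3: 'slow' -> NEW (unique so far: 3)
  Token 4: 'many' -> NEW (unique so far: 4)
  Token 5: 'small' -> NEW (unique so far: 5)
  Token 6: 'mouse' -> NEW (unique so far: 6)
  Token 7: 'those' -> NEW (unique so far: 7)
  Token 8: 'hard' -> NEW (unique so far: 8)
  Token 9: 'outside' -> NEW (unique so far: 9)
  Token 10: 'field' -> NEW (unique so far: 10)
  Token 11: 'never' -> NEW (unique so far: 11)
  Token 12: 'slow' -> duplicate (unique so far: 11)
  Token 13: 'loudly' -> NEW (unique so far: 12)
  Token 14: 'blue' -> NEW (unique so far: 13)
Unique types: ('blue', 'dances', 'field', 'hard', 'house', 'loudly', 'many', 'mouse', 'never', 'outside', 'slow', 'small', 'those')
Vocabulary size: 13

13


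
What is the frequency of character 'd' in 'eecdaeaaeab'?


Scanning 'eecdaeaaeab' for 'd':
  Position 3: 'd' -> MATCH (count: 1)
Total occurrences of 'd': 1

1


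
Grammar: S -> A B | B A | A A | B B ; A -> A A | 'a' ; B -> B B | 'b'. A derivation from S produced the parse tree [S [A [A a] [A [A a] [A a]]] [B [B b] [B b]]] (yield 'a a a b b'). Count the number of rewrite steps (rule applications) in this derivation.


Every bracketed nonterminal node [X ...] in the tree is produced by exactly one rule application.
Reading the tree off as a leftmost derivation:
  Step 1: S  =>  A B   (applied S -> A B)
  Step 2: A B  =>  A A B   (applied A -> A A)
  Step 3: A A B  =>  a A B   (applied A -> a)
  Step 4: a A B  =>  a A A B   (applied A -> A A)
  Step 5: a A A B  =>  a a A B   (applied A -> a)
  Step 6: a a A B  =>  a a a B   (applied A -> a)
  Step 7: a a a B  =>  a a a B B   (applied B -> B B)
  Step 8: a a a B B  =>  a a a b B   (applied B -> b)
  Step 9: a a a b B  =>  a a a b b   (applied B -> b)
Final yield: a a a b b
Total rewrite steps: 9

9


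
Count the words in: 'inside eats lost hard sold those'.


Counting words by splitting on spaces:
  Word 1: 'inside'
  Word 2: 'eats'
  Word 3: 'lost'
  Word 4: 'hard'
  Word 5: 'sold'
  Word 6: 'those'
Total words: 6

6


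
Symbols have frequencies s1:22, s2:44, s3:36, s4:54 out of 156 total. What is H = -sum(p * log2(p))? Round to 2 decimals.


Computing entropy H = -sum(p_i * log2(p_i)):
  s1: p = 22/156 = 0.1410, -p*log2(p) = 0.3985
  s2: p = 44/156 = 0.2821, -p*log2(p) = 0.5150
  s3: p = 36/156 = 0.2308, -p*log2(p) = 0.4882
  s4: p = 54/156 = 0.3462, -p*log2(p) = 0.5298
H = sum of terms = 1.9315
Rounded to 2 decimals: 1.93

1.93


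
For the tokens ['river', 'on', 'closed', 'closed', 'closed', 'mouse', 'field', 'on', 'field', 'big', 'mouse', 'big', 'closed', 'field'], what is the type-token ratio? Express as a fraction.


Tokens: 14
Unique types: ('big', 'closed', 'field', 'mouse', 'on', 'river') = 6
TTR = 6/14
Simplify: divide both by 2 -> 3/7
TTR = 3/7

3/7


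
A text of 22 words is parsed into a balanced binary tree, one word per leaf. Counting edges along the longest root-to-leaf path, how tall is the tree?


In a balanced binary tree with n leaves the deepest leaf is ceil(log2(n)) edges below the root.
log2(22) = 4.4594
ceil(4.4594) = 5
height (edges) = 5

5


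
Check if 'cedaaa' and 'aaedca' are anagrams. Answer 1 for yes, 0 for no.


Sort characters of 'cedaaa': 'aaacde'
Sort characters of 'aaedca': 'aaacde'
Sorted forms match -> they ARE anagrams
Result: 1

1


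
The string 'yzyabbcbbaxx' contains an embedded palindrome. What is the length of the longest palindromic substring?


Scanning 'yzyabbcbbaxx' for palindromic substrings.
Substring at positions 3-9: 'abbcbba'.
Check: reverse('abbcbba') = 'abbcbba' -> palindrome confirmed.
Neighbouring characters ('y' / 'x') break symmetry, so it cannot extend further.
No longer palindromic substring exists; longest length = 7

7


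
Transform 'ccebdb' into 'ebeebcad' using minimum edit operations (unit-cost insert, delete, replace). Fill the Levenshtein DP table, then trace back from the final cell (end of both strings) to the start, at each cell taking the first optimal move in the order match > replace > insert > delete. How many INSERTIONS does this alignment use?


Edit distance = 6. Backtracking from cell (6, 8) with preference match > replace > insert > delete,
then listing the resulting alignment 'ccebdb' -> 'ebeebcad' left to right:
  Step 1: insert 'e' [insertion #1]
  Step 2: replace c->b
  Step 3: replace c->e
  Step 4: keep 'e'
  Step 5: keep 'b'
  Step 6: insert 'c' [insertion #2]
  Step 7: replace d->a
  Step 8: replace b->d
Total insertions: 2

2


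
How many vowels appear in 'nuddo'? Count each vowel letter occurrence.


Scanning each character of 'nuddo':
  Position 1: 'n' -> consonant (running count: 0)
  Position 2: 'u' -> vowel (running count: 1)
  Position 3: 'd' -> consonant (running count: 1)
  Position 4: 'd' -> consonant (running count: 1)
  Position 5: 'o' -> vowel (running count: 2)
Total vowels: 2

2


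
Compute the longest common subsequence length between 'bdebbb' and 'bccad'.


DP table for LCS of 'bdebbb' and 'bccad':
       b  c  c  a  d
    0  0  0  0  0  0
  b 0  1  1  1  1  1
  d 0  1  1  1  1  2
  e 0  1  1  1  1  2
  b 0  1  1  1  1  2
  b 0  1  1  1  1  2
  b 0  1  1  1  1  2
LCS: 'bd'
LCS length = 2

2


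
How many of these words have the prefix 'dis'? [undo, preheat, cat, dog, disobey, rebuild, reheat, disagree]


Checking each word for prefix 'dis':
  'undo' -> no (count: 0)
  'preheat' -> no (count: 0)
  'cat' -> no (count: 0)
  'dog' -> no (count: 0)
  'disobey' -> YES, starts with 'dis' (count: 1)
  'rebuild' -> no (count: 1)
  'reheat' -> no (count: 1)
  'disagree' -> YES, starts with 'dis' (count: 2)
Total with prefix 'dis': 2

2


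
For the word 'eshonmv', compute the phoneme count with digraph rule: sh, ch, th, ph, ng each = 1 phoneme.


Parsing 'eshonmv' greedily, digraphs first:
  'e' -> vowel phoneme (phonemes so far: 1)
  'sh' -> digraph (1 consonant phoneme) (phonemes so far: 2)
  'o' -> vowel phoneme (phonemes so far: 3)
  'n' -> consonant phoneme (phonemes so far: 4)
  'm' -> consonant phoneme (phonemes so far: 5)
  'v' -> consonant phoneme (phonemes so far: 6)
Total phonemes: 6

6


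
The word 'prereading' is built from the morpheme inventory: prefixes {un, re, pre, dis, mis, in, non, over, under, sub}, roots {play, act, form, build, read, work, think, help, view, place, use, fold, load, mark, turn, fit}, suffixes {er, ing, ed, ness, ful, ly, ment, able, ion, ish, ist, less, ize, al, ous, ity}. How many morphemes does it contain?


Segmenting 'prereading' against the inventory:
  'pre' -> prefix (morpheme 1)
  'read' -> root (morpheme 2)
  'ing' -> suffix (morpheme 3)
Total morphemes: 3

3


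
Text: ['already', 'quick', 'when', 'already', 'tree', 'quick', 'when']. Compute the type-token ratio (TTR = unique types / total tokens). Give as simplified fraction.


Tokens: 7
Unique types: ('already', 'quick', 'tree', 'when') = 4
TTR = 4/7
Already in lowest terms.

4/7


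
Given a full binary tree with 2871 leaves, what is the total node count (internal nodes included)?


Leaf nodes (terminals): 2871
Internal nodes = n - 1 = 2871 - 1 = 2870
Total = leaves + internal = 2871 + 2870 = 5741

5741


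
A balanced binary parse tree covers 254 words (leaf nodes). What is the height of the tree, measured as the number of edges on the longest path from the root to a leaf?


In a balanced binary tree with n leaves the deepest leaf is ceil(log2(n)) edges below the root.
log2(254) = 7.9887
ceil(7.9887) = 8
height (edges) = 8

8


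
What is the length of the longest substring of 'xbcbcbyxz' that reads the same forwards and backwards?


Scanning 'xbcbcbyxz' for palindromic substrings.
Substring at positions 1-5: 'bcbcb'.
Check: reverse('bcbcb') = 'bcbcb' -> palindrome confirmed.
Neighbouring characters ('x' / 'y') break symmetry, so it cannot extend further.
No longer palindromic substring exists; longest length = 5

5


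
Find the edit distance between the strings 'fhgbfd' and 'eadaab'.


Building DP table for s1='fhgbfd' (len 6) and s2='eadaab' (len 6):
       e  a  d  a  a  b
    0  1  2  3  4  5  6
  f 1  1  2  3  4  5  6
  h 2  2  2  3  4  5  6
  g 3  3  3  3  4  5  6
  b 4  4  4  4  4  5  5
  f 5  5  5  5  5  5  6
  d 6  6  6  5  6  6  6
Edit distance = dp[6][6] = 6

6


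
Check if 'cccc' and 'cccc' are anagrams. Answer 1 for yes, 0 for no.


Sort characters of 'cccc': 'cccc'
Sort characters of 'cccc': 'cccc'
Sorted forms match -> they ARE anagrams
Result: 1

1


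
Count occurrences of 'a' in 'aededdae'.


Scanning 'aededdae' for 'a':
  Position 0: 'a' -> MATCH (count: 1)
  Position 6: 'a' -> MATCH (count: 2)
Total occurrences of 'a': 2

2


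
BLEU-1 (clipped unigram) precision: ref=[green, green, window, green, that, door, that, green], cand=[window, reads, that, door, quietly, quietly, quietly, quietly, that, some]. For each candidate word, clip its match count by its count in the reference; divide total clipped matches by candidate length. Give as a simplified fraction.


Reference word counts: {'door': 1, 'green': 4, 'that': 2, 'window': 1}
Checking each candidate word (with clipping):
  'window' -> in reference (ref count 1, used 1/1) -> match (matches: 1)
  'reads' -> not in reference -> no match (matches: 1)
  'that' -> in reference (ref count 2, used 1/2) -> match (matches: 2)
  'door' -> in reference (ref count 1, used 1/1) -> match (matches: 3)
  'quietly' -> not in reference -> no match (matches: 3)
  'quietly' -> not in reference -> no match (matches: 3)
  'quietly' -> not in reference -> no match (matches: 3)
  'quietly' -> not in reference -> no match (matches: 3)
  'that' -> in reference (ref count 2, used 2/2) -> match (matches: 4)
  'some' -> not in reference -> no match (matches: 4)
Clipped matches: 4, Candidate length: 10
Precision = 4/10 = 2/5

2/5


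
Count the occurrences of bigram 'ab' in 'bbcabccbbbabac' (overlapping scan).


Scanning 'bbcabccbbbabac' for bigram 'ab':
  Position 0: 'bb' -> no
  Position 1: 'bc' -> no
  Position 2: 'ca' -> no
  Position 3: 'ab' -> MATCH
  Position 4: 'bc' -> no
  Position 5: 'cc' -> no
  Position 6: 'cb' -> no
  Position 7: 'bb' -> no
  Position 8: 'bb' -> no
  Position 9: 'ba' -> no
  Position 10: 'ab' -> MATCH
  Position 11: 'ba' -> no
  Position 12: 'ac' -> no
Total matches: 2

2


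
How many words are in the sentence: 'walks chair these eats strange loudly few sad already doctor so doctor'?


Counting words by splitting on spaces:
  Word 1: 'walks'
  Word 2: 'chair'
  Word 3: 'these'
  Word 4: 'eats'
  Word 5: 'strange'
  Word 6: 'loudly'
  Word 7: 'few'
  Word 8: 'sad'
  Word 9: 'already'
  Word 10: 'doctor'
  Word 11: 'so'
  Word 12: 'doctor'
Total words: 12

12


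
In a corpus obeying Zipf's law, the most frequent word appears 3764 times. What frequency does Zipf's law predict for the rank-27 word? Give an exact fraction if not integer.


Zipf's law: freq(rank) = f1 / rank
f1 = 3764, rank = 27
freq = 3764 / 27
GCD(3764, 27) = 1
Simplified: 3764/27

3764/27


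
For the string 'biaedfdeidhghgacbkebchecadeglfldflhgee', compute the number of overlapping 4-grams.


String 'biaedfdeidhghgacbkebchecadeglfldflhgee' has length L = 38.
Number of overlapping n-grams = L - n + 1
Substituting: 38 - 4 + 1 = 35

35


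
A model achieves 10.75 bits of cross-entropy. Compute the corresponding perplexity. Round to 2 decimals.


Perplexity formula: PP = 2^H
H = 10.75
PP = 2^10.75
Decompose: 2^10.75 = 2^10 * 2^0.75
2^10 = 1024, 2^0.75 ~ 1.6817928
PP ~ 1024 * 1.6817928 = 1722.1558272
Rounded to 2 decimals: 1722.16

1722.16


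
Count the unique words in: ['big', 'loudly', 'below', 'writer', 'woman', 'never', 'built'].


Listing all tokens and tracking unique types:
  Token 1: 'big' -> NEW (unique so far: 1)
  Token 2: 'loudly' -> NEW (unique so far: 2)
  Token 3: 'below' -> NEW (unique so far: 3)
  Token 4: 'writer' -> NEW (unique so far: 4)
  Token 5: 'woman' -> NEW (unique so far: 5)
  Token 6: 'never' -> NEW (unique so far: 6)
  Token 7: 'built' -> NEW (unique so far: 7)
Unique types: ('below', 'big', 'built', 'loudly', 'never', 'woman', 'writer')
Vocabulary size: 7

7


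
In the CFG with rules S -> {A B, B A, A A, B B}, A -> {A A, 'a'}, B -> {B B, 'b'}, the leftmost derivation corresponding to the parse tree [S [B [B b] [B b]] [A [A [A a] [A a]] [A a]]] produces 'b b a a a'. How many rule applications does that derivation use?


Every bracketed nonterminal node [X ...] in the tree is produced by exactly one rule application.
Reading the tree off as a leftmost derivation:
  Step 1: S  =>  B A   (applied S -> B A)
  Step 2: B A  =>  B B A   (applied B -> B B)
  Step 3: B B A  =>  b B A   (applied B -> b)
  Step 4: b B A  =>  b b A   (applied B -> b)
  Step 5: b b A  =>  b b A A   (applied A -> A A)
  Step 6: b b A A  =>  b b A A A   (applied A -> A A)
  Step 7: b b A A A  =>  b b a A A   (applied A -> a)
  Step 8: b b a A A  =>  b b a a A   (applied A -> a)
  Step 9: b b a a A  =>  b b a a a   (applied A -> a)
Final yield: b b a a a
Total rewrite steps: 9

9


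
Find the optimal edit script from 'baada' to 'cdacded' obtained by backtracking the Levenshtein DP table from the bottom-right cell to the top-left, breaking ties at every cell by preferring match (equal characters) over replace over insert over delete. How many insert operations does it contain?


Edit distance = 5. Backtracking from cell (5, 7) with preference match > replace > insert > delete,
then listing the resulting alignment 'baada' -> 'cdacded' left to right:
  Step 1: insert 'c' [insertion #1]
  Step 2: replace b->d
  Step 3: keep 'a'
  Step 4: replace a->c
  Step 5: keep 'd'
  Step 6: insert 'e' [insertion #2]
  Step 7: replace a->d
Total insertions: 2

2


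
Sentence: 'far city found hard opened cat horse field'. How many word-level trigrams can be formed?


Word trigrams from [8] words:
  Trigram 1: (far city found)
  Trigram 2: (city found hard)
  Trigram 3: (found hard opened)
  Trigram 4: (hard opened cat)
  Trigram 5: (opened cat horse)
  Trigram 6: (cat horse field)
Total word trigrams: 8 - 2 = 6

6


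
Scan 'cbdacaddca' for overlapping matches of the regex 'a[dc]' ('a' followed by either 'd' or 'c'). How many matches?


Pattern: a[dc] means 'a' followed by either 'd' or 'c'.
Scanning 'cbdacaddca' position-by-position:
  Pos 0: window 'cb' -> no
  Pos 1: window 'bd' -> no
  Pos 2: window 'da' -> no
  Pos 3: window 'ac' -> MATCH
  Pos 4: window 'ca' -> no
  Pos 5: window 'ad' -> MATCH
  Pos 6: window 'dd' -> no
  Pos 7: window 'dc' -> no
  Pos 8: window 'ca' -> no
  Pos 9: window 'a' -> no
Total matches: 2

2


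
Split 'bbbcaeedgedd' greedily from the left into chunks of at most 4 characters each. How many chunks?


'bbbcaeedgedd' has 12 characters.
Chunking with max size 4:
  Chunk 1: 'bbbc' (positions 0-3)
  Chunk 2: 'aeed' (positions 4-7)
  Chunk 3: 'gedd' (positions 8-11)
Total chunks: ceil(12 / 4) = 3

3


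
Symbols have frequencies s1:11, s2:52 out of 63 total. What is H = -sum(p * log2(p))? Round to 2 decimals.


Computing entropy H = -sum(p_i * log2(p_i)):
  s1: p = 11/63 = 0.1746, -p*log2(p) = 0.4396
  s2: p = 52/63 = 0.8254, -p*log2(p) = 0.2285
H = sum of terms = 0.6681
Rounded to 2 decimals: 0.67

0.67


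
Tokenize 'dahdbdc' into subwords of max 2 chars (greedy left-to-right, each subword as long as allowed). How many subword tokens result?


'dahdbdc' has 7 characters.
Chunking with max size 2:
  Chunk 1: 'da' (positions 0-1)
  Chunk 2: 'hd' (positions 2-3)
  Chunk 3: 'bd' (positions 4-5)
  Chunk 4: 'c' (positions 6-6)
Total chunks: ceil(7 / 2) = 4

4


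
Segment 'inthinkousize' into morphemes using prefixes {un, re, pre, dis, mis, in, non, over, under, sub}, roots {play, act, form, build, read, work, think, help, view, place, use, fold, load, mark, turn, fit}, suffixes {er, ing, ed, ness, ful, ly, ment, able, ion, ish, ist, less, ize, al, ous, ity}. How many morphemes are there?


Segmenting 'inthinkousize' against the inventory:
  'in' -> prefix (morpheme 1)
  'think' -> root (morpheme 2)
  'ous' -> suffix (morpheme 3)
  'ize' -> suffix (morpheme 4)
Total morphemes: 4

4


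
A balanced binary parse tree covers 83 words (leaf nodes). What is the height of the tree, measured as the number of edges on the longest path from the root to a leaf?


In a balanced binary tree with n leaves the deepest leaf is ceil(log2(n)) edges below the root.
log2(83) = 6.3750
ceil(6.3750) = 7
height (edges) = 7

7


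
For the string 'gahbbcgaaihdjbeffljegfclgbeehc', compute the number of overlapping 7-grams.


String 'gahbbcgaaihdjbeffljegfclgbeehc' has length L = 30.
Number of overlapping n-grams = L - n + 1
Substituting: 30 - 7 + 1 = 24

24


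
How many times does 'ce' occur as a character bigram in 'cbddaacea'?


Scanning 'cbddaacea' for bigram 'ce':
  Position 0: 'cb' -> no
  Position 1: 'bd' -> no
  Position 2: 'dd' -> no
  Position 3: 'da' -> no
  Position 4: 'aa' -> no
  Position 5: 'ac' -> no
  Position 6: 'ce' -> MATCH
  Position 7: 'ea' -> no
Total matches: 1

1


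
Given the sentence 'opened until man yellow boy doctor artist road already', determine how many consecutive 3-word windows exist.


Word trigrams from [9] words:
  Trigram 1: (opened until man)
  Trigram 2: (until man yellow)
  Trigram 3: (man yellow boy)
  Trigram 4: (yellow boy doctor)
  Trigram 5: (boy doctor artist)
  Trigram 6: (doctor artist road)
  Trigram 7: (artist road already)
Total word trigrams: 9 - 2 = 7

7


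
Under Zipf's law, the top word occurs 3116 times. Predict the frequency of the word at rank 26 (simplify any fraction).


Zipf's law: freq(rank) = f1 / rank
f1 = 3116, rank = 26
freq = 3116 / 26
GCD(3116, 26) = 2
Simplified: 1558/13

1558/13


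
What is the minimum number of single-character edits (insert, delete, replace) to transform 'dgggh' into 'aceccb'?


Building DP table for s1='dgggh' (len 5) and s2='aceccb' (len 6):
       a  c  e  c  c  b
    0  1  2  3  4  5  6
  d 1  1  2  3  4  5  6
  g 2  2  2  3  4  5  6
  g 3  3  3  3  4  5  6
  g 4  4  4  4  4  5  6
  h 5  5  5  5  5  5  6
Edit distance = dp[5][6] = 6

6


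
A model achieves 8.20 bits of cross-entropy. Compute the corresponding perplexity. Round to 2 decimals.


Perplexity formula: PP = 2^H
H = 8.20
PP = 2^8.20
Decompose: 2^8.20 = 2^8 * 2^0.20
2^8 = 256, 2^0.20 ~ 1.1486984
PP ~ 256 * 1.1486984 = 294.0667904
Rounded to 2 decimals: 294.07

294.07


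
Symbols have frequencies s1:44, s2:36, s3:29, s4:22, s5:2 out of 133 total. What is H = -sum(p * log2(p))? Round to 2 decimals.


Computing entropy H = -sum(p_i * log2(p_i)):
  s1: p = 44/133 = 0.3308, -p*log2(p) = 0.5280
  s2: p = 36/133 = 0.2707, -p*log2(p) = 0.5103
  s3: p = 29/133 = 0.2180, -p*log2(p) = 0.4791
  s4: p = 22/133 = 0.1654, -p*log2(p) = 0.4294
  s5: p = 2/133 = 0.0150, -p*log2(p) = 0.0911
H = sum of terms = 2.0379
Rounded to 2 decimals: 2.04

2.04


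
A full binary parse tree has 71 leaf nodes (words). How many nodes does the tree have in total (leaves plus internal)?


Leaf nodes (terminals): 71
Internal nodes = n - 1 = 71 - 1 = 70
Total = leaves + internal = 71 + 70 = 141

141


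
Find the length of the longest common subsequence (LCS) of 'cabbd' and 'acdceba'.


DP table for LCS of 'cabbd' and 'acdceba':
       a  c  d  c  e  b  a
    0  0  0  0  0  0  0  0
  c 0  0  1  1  1  1  1  1
  a 0  1  1  1  1  1  1  2
  b 0  1  1  1  1  1  2  2
  b 0  1  1  1  1  1  2  2
  d 0  1  1  2  2  2  2  2
LCS: 'ca'
LCS length = 2

2


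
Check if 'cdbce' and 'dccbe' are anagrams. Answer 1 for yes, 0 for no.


Sort characters of 'cdbce': 'bccde'
Sort characters of 'dccbe': 'bccde'
Sorted forms match -> they ARE anagrams
Result: 1

1


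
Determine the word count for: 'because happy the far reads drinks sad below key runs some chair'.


Counting words by splitting on spaces:
  Word 1: 'because'
  Word 2: 'happy'
  Word 3: 'the'
  Word 4: 'far'
  Word 5: 'reads'
  Word 6: 'drinks'
  Word 7: 'sad'
  Word 8: 'below'
  Word 9: 'key'
  Word 10: 'runs'
  Word 11: 'some'
  Word 12: 'chair'
Total words: 12

12


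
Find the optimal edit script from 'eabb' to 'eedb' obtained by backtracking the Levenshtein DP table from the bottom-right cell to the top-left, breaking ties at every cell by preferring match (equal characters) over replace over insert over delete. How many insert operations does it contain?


Edit distance = 2. Backtracking from cell (4, 4) with preference match > replace > insert > delete,
then listing the resulting alignment 'eabb' -> 'eedb' left to right:
  Step 1: keep 'e'
  Step 2: replace a->e
  Step 3: replace b->d
  Step 4: keep 'b'
Total insertions: 0

0


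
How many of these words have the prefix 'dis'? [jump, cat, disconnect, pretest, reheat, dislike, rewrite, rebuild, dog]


Checking each word for prefix 'dis':
  'jump' -> no (count: 0)
  'cat' -> no (count: 0)
  'disconnect' -> YES, starts with 'dis' (count: 1)
  'pretest' -> no (count: 1)
  'reheat' -> no (count: 1)
  'dislike' -> YES, starts with 'dis' (count: 2)
  'rewrite' -> no (count: 2)
  'rebuild' -> no (count: 2)
  'dog' -> no (count: 2)
Total with prefix 'dis': 2

2


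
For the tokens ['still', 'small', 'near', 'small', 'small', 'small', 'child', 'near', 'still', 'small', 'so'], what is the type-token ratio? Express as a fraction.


Tokens: 11
Unique types: ('child', 'near', 'small', 'so', 'still') = 5
TTR = 5/11
Already in lowest terms.

5/11


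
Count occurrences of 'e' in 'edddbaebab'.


Scanning 'edddbaebab' for 'e':
  Position 0: 'e' -> MATCH (count: 1)
  Position 6: 'e' -> MATCH (count: 2)
Total occurrences of 'e': 2

2


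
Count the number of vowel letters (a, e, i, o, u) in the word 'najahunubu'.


Scanning each character of 'najahunubu':
  Position 1: 'n' -> consonant (running count: 0)
  Position 2: 'a' -> vowel (running count: 1)
  Position 3: 'j' -> consonant (running count: 1)
  Position 4: 'a' -> vowel (running count: 2)
  Position 5: 'h' -> consonant (running count: 2)
  Position 6: 'u' -> vowel (running count: 3)
  Position 7: 'n' -> consonant (running count: 3)
  Position 8: 'u' -> vowel (running count: 4)
  Position 9: 'b' -> consonant (running count: 4)
  Position 10: 'u' -> vowel (running count: 5)
Total vowels: 5

5


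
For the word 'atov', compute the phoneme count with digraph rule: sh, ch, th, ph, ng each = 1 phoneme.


Parsing 'atov' greedily, digraphs first:
  'a' -> vowel phoneme (phonemes so far: 1)
  't' -> consonant phoneme (phonemes so far: 2)
  'o' -> vowel phoneme (phonemes so far: 3)
  'v' -> consonant phoneme (phonemes so far: 4)
Total phonemes: 4

4


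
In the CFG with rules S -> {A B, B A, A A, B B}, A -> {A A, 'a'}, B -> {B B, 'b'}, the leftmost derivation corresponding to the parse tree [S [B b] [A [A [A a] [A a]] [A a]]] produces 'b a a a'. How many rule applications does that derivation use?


Every bracketed nonterminal node [X ...] in the tree is produced by exactly one rule application.
Reading the tree off as a leftmost derivation:
  Step 1: S  =>  B A   (applied S -> B A)
  Step 2: B A  =>  b A   (applied B -> b)
  Step 3: b A  =>  b A A   (applied A -> A A)
  Step 4: b A A  =>  b A A A   (applied A -> A A)
  Step 5: b A A A  =>  b a A A   (applied A -> a)
  Step 6: b a A A  =>  b a a A   (applied A -> a)
  Step 7: b a a A  =>  b a a a   (applied A -> a)
Final yield: b a a a
Total rewrite steps: 7

7


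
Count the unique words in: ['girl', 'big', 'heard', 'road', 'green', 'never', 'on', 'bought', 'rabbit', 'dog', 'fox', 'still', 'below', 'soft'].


Listing all tokens and tracking unique types:
  Token 1: 'girl' -> NEW (unique so far: 1)
  Token 2: 'big' -> NEW (unique so far: 2)
  Token 3: 'heard' -> NEW (unique so far: 3)
  Token 4: 'road' -> NEW (unique so far: 4)
  Token 5: 'green' -> NEW (unique so far: 5)
  Token 6: 'never' -> NEW (unique so far: 6)
  Token 7: 'on' -> NEW (unique so far: 7)
  Token 8: 'bought' -> NEW (unique so far: 8)
  Token 9: 'rabbit' -> NEW (unique so far: 9)
  Token 10: 'dog' -> NEW (unique so far: 10)
  Token 11: 'fox' -> NEW (unique so far: 11)
  Token 12: 'still' -> NEW (unique so far: 12)
  Token 13: 'below' -> NEW (unique so far: 13)
  Token 14: 'soft' -> NEW (unique so far: 14)
Unique types: ('below', 'big', 'bought', 'dog', 'fox', 'girl', 'green', 'heard', 'never', 'on', 'rabbit', 'road', 'soft', 'still')
Vocabulary size: 14

14


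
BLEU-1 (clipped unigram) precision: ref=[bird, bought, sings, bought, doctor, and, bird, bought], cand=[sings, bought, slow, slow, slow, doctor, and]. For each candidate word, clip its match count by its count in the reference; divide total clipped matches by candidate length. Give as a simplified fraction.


Reference word counts: {'and': 1, 'bird': 2, 'bought': 3, 'doctor': 1, 'sings': 1}
Checking each candidate word (with clipping):
  'sings' -> in reference (ref count 1, used 1/1) -> match (matches: 1)
  'bought' -> in reference (ref count 3, used 1/3) -> match (matches: 2)
  'slow' -> not in reference -> no match (matches: 2)
  'slow' -> not in reference -> no match (matches: 2)
  'slow' -> not in reference -> no match (matches: 2)
  'doctor' -> in reference (ref count 1, used 1/1) -> match (matches: 3)
  'and' -> in reference (ref count 1, used 1/1) -> match (matches: 4)
Clipped matches: 4, Candidate length: 7
Precision = 4/7

4/7


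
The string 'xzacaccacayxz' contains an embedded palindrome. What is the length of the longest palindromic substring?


Scanning 'xzacaccacayxz' for palindromic substrings.
Substring at positions 2-9: 'acaccaca'.
Check: reverse('acaccaca') = 'acaccaca' -> palindrome confirmed.
Neighbouring characters ('z' / 'y') break symmetry, so it cannot extend further.
No longer palindromic substring exists; longest length = 8

8


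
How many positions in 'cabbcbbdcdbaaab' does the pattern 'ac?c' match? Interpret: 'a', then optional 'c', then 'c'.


Pattern: ac?c means 'a', then optional 'c', then 'c'.
Scanning 'cabbcbbdcdbaaab' position-by-position:
  Pos 0: window 'cab' -> no
  Pos 1: window 'abb' -> no
  Pos 2: window 'bbc' -> no
  Pos 3: window 'bcb' -> no
  Pos 4: window 'cbb' -> no
  Pos 5: window 'bbd' -> no
  Pos 6: window 'bdc' -> no
  Pos 7: window 'dcd' -> no
  Pos 8: window 'cdb' -> no
  Pos 9: window 'dba' -> no
  Pos 10: window 'baa' -> no
  Pos 11: window 'aaa' -> no
  Pos 12: window 'aab' -> no
  Pos 13: window 'ab' -> no
  Pos 14: window 'b' -> no
Total matches: 0

0


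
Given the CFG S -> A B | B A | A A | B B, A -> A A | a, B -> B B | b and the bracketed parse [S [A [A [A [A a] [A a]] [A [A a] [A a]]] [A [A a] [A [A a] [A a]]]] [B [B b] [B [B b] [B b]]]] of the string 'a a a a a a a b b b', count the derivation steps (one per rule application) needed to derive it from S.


Every bracketed nonterminal node [X ...] in the tree is produced by exactly one rule application.
Reading the tree off as a leftmost derivation:
  Step 1: S  =>  A B   (applied S -> A B)
  Step 2: A B  =>  A A B   (applied A -> A A)
  Step 3: A A B  =>  A A A B   (applied A -> A A)
  Step 4: A A A B  =>  A A A A B   (applied A -> A A)
  Step 5: A A A A B  =>  a A A A B   (applied A -> a)
  Step 6: a A A A B  =>  a a A A B   (applied A -> a)
  Step 7: a a A A B  =>  a a A A A B   (applied A -> A A)
  Step 8: a a A A A B  =>  a a a A A B   (applied A -> a)
  Step 9: a a a A A B  =>  a a a a A B   (applied A -> a)
  Step 10: a a a a A B  =>  a a a a A A B   (applied A -> A A)
  Step 11: a a a a A A B  =>  a a a a a A B   (applied A -> a)
  Step 12: a a a a a A B  =>  a a a a a A A B   (applied A -> A A)
  Step 13: a a a a a A A B  =>  a a a a a a A B   (applied A -> a)
  Step 14: a a a a a a A B  =>  a a a a a a a B   (applied A -> a)
  Step 15: a a a a a a a B  =>  a a a a a a a B B   (applied B -> B B)
  Step 16: a a a a a a a B B  =>  a a a a a a a b B   (applied B -> b)
  Step 17: a a a a a a a b B  =>  a a a a a a a b B B   (applied B -> B B)
  Step 18: a a a a a a a b B B  =>  a a a a a a a b b B   (applied B -> b)
  Step 19: a a a a a a a b b B  =>  a a a a a a a b b b   (applied B -> b)
Final yield: a a a a a a a b b b
Total rewrite steps: 19

19


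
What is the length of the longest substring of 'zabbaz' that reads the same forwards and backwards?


Scanning 'zabbaz' for palindromic substrings.
Substring at positions 0-5: 'zabbaz'.
Check: reverse('zabbaz') = 'zabbaz' -> palindrome confirmed.
No longer palindromic substring exists; longest length = 6

6


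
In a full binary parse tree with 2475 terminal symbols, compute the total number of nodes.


Leaf nodes (terminals): 2475
Internal nodes = n - 1 = 2475 - 1 = 2474
Total = leaves + internal = 2475 + 2474 = 4949

4949


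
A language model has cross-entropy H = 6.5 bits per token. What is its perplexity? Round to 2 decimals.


Perplexity formula: PP = 2^H
H = 6.5
PP = 2^6.5
Decompose: 2^6.5 = 2^6 * 2^0.5 = 2^6 * sqrt(2)
2^6 = 64, sqrt(2) ~ 1.4142136
PP ~ 64 * 1.4142136 = 90.5096704
Rounded to 2 decimals: 90.51

90.51


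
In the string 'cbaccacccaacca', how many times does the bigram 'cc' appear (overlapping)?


Scanning 'cbaccacccaacca' for bigram 'cc':
  Position 0: 'cb' -> no
  Position 1: 'ba' -> no
  Position 2: 'ac' -> no
  Position 3: 'cc' -> MATCH
  Position 4: 'ca' -> no
  Position 5: 'ac' -> no
  Position 6: 'cc' -> MATCH
  Position 7: 'cc' -> MATCH
  Position 8: 'ca' -> no
  Position 9: 'aa' -> no
  Position 10: 'ac' -> no
  Position 11: 'cc' -> MATCH
  Position 12: 'ca' -> no
Total matches: 4

4


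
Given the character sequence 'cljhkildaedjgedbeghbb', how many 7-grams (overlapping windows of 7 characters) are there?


String 'cljhkildaedjgedbeghbb' has length L = 21.
Number of overlapping n-grams = L - n + 1
Substituting: 21 - 7 + 1 = 15

15


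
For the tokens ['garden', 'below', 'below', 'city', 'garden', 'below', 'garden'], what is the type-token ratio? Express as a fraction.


Tokens: 7
Unique types: ('below', 'city', 'garden') = 3
TTR = 3/7
Already in lowest terms.

3/7


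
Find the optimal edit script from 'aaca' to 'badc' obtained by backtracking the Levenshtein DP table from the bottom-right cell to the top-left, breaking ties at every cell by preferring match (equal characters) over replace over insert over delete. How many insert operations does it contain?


Edit distance = 3. Backtracking from cell (4, 4) with preference match > replace > insert > delete,
then listing the resulting alignment 'aaca' -> 'badc' left to right:
  Step 1: replace a->b
  Step 2: keep 'a'
  Step 3: replace c->d
  Step 4: replace a->c
Total insertions: 0

0


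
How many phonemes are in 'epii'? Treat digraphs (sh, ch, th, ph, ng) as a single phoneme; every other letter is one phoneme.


Parsing 'epii' greedily, digraphs first:
  'e' -> vowel phoneme (phonemes so far: 1)
  'p' -> consonant phoneme (phonemes so far: 2)
  'i' -> vowel phoneme (phonemes so far: 3)
  'i' -> vowel phoneme (phonemes so far: 4)
Total phonemes: 4

4


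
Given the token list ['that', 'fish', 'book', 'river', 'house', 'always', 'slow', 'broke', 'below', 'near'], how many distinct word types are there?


Listing all tokens and tracking unique types:
  Token 1: 'that' -> NEW (unique so far: 1)
  Token 2: 'fish' -> NEW (unique so far: 2)
  Token 3: 'book' -> NEW (unique so far: 3)
  Token 4: 'river' -> NEW (unique so far: 4)
  Token 5: 'house' -> NEW (unique so far: 5)
  Token 6: 'always' -> NEW (unique so far: 6)
  Token 7: 'slow' -> NEW (unique so far: 7)
  Token 8: 'broke' -> NEW (unique so far: 8)
  Token 9: 'below' -> NEW (unique so far: 9)
  Token 10: 'near' -> NEW (unique so far: 10)
Unique types: ('always', 'below', 'book', 'broke', 'fish', 'house', 'near', 'river', 'slow', 'that')
Vocabulary size: 10

10


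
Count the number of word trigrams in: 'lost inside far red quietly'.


Word trigrams from [5] words:
  Trigram 1: (lost inside far)
  Trigram 2: (inside far red)
  Trigram 3: (far red quietly)
Total word trigrams: 5 - 2 = 3

3


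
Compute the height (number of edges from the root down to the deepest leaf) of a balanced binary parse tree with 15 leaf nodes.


In a balanced binary tree with n leaves the deepest leaf is ceil(log2(n)) edges below the root.
log2(15) = 3.9069
ceil(3.9069) = 4
height (edges) = 4

4


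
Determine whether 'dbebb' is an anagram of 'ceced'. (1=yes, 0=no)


Sort characters of 'dbebb': 'bbbde'
Sort characters of 'ceced': 'ccdee'
Sorted forms differ -> they are NOT anagrams
Result: 0

0


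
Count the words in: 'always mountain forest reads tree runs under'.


Counting words by splitting on spaces:
  Word 1: 'always'
  Word 2: 'mountain'
  Word 3: 'forest'
  Word 4: 'reads'
  Word 5: 'tree'
  Word 6: 'runs'
  Word 7: 'under'
Total words: 7

7


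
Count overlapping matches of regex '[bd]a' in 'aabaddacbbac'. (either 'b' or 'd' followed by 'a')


Pattern: [bd]a means either 'b' or 'd' followed by 'a'.
Scanning 'aabaddacbbac' position-by-position:
  Pos 0: window 'aa' -> no
  Pos 1: window 'ab' -> no
  Pos 2: window 'ba' -> MATCH
  Pos 3: window 'ad' -> no
  Pos 4: window 'dd' -> no
  Pos 5: window 'da' -> MATCH
  Pos 6: window 'ac' -> no
  Pos 7: window 'cb' -> no
  Pos 8: window 'bb' -> no
  Pos 9: window 'ba' -> MATCH
  Pos 10: window 'ac' -> no
  Pos 11: window 'c' -> no
Total matches: 3

3
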